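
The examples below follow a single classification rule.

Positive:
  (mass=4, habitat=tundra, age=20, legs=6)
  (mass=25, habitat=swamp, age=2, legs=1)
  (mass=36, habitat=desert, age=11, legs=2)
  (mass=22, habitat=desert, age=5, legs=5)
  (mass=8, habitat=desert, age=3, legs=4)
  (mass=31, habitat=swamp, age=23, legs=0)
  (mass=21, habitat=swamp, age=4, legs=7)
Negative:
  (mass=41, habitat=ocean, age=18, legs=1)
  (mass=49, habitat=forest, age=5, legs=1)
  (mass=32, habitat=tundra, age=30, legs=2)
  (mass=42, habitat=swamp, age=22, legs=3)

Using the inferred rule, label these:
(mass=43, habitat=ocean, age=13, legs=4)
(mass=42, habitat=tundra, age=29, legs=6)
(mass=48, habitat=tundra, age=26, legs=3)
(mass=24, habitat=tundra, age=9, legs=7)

Negative, Negative, Negative, Positive

The rule appears to be: mass ≤ 36 AND age ≤ 23.
Negative: (mass=43, habitat=ocean, age=13, legs=4), since mass = 43, age = 13. Negative: (mass=42, habitat=tundra, age=29, legs=6), since mass = 42, age = 29. Negative: (mass=48, habitat=tundra, age=26, legs=3), since mass = 48, age = 26. Positive: (mass=24, habitat=tundra, age=9, legs=7), since mass = 24, age = 9.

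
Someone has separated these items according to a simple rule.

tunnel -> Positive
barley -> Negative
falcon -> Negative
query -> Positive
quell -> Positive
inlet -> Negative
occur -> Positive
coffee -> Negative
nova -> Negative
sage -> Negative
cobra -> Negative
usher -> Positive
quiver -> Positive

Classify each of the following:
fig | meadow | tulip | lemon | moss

Negative, Negative, Positive, Negative, Negative

All 'Positive' examples share one property — contains 'u' — and every 'Negative' example lacks it.
Negative: fig, since no 'u'.
Negative: meadow, since no 'u'.
Positive: tulip, since has 'u'.
Negative: lemon, since no 'u'.
Negative: moss, since no 'u'.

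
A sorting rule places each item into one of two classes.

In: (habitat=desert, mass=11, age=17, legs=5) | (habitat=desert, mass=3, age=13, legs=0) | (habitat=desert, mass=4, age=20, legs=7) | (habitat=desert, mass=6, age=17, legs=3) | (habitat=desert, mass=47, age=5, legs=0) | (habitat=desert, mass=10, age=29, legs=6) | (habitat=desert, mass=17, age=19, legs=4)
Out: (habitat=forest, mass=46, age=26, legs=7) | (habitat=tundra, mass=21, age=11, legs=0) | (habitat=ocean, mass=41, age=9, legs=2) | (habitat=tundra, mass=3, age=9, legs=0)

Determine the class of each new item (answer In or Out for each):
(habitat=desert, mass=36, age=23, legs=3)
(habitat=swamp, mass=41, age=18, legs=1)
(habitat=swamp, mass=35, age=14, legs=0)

In, Out, Out

Checking candidate rules against both groups, what survives is: habitat is desert.
(habitat=desert, mass=36, age=23, legs=3): habitat is desert, passes → In.
(habitat=swamp, mass=41, age=18, legs=1): habitat is swamp, does not satisfy this → Out.
(habitat=swamp, mass=35, age=14, legs=0): habitat is swamp, does not satisfy this → Out.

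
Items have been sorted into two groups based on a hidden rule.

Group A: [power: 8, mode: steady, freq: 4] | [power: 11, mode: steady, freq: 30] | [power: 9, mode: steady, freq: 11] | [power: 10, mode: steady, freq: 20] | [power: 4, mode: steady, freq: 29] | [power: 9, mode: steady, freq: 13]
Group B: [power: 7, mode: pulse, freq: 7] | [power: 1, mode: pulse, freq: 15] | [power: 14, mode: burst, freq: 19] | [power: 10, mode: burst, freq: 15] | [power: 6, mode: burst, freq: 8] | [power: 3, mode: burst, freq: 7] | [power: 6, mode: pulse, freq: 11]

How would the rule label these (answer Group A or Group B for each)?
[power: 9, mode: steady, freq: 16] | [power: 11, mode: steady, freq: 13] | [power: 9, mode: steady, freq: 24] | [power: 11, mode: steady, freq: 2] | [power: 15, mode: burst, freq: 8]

Group A, Group A, Group A, Group A, Group B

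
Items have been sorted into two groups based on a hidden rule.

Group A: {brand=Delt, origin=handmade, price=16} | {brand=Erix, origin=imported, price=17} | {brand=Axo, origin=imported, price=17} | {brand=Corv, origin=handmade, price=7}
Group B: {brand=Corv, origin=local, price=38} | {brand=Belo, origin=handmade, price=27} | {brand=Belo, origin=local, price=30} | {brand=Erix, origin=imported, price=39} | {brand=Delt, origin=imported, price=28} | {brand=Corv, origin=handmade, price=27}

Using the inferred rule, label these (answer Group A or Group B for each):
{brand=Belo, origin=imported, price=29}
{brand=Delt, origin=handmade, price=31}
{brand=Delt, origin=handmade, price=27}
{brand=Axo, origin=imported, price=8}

Rule: price ≤ 17. This holds for each 'Group A' example and fails for each 'Group B' one.
{brand=Belo, origin=imported, price=29} → price = 29 → Group B.
{brand=Delt, origin=handmade, price=31} → price = 31 → Group B.
{brand=Delt, origin=handmade, price=27} → price = 27 → Group B.
{brand=Axo, origin=imported, price=8} → price = 8 → Group A.

Group B, Group B, Group B, Group A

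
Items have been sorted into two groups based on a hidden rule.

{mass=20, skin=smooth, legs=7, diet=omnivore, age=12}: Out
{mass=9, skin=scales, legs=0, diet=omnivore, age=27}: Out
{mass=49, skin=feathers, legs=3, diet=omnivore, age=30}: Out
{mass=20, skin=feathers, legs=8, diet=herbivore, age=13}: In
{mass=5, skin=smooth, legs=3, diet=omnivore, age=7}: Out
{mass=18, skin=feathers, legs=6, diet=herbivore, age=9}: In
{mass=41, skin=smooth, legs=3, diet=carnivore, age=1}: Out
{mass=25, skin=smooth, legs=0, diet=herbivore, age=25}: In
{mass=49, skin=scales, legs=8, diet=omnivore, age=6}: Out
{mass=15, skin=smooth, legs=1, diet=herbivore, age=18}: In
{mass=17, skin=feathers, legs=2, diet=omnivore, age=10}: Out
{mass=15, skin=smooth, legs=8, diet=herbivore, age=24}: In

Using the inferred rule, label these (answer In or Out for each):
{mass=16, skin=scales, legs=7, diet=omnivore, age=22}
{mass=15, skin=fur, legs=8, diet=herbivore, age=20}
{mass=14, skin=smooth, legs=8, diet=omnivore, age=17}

Out, In, Out

All 'In' examples share one property — diet is herbivore — and every 'Out' example lacks it.
{mass=16, skin=scales, legs=7, diet=omnivore, age=22}: Out (diet is omnivore). {mass=15, skin=fur, legs=8, diet=herbivore, age=20}: In (diet is herbivore). {mass=14, skin=smooth, legs=8, diet=omnivore, age=17}: Out (diet is omnivore).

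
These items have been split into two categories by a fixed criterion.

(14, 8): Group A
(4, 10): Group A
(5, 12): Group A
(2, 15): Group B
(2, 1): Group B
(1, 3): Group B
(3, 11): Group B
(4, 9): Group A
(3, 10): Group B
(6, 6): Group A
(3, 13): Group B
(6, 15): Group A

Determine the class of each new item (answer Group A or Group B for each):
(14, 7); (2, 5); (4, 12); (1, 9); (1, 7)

Group A, Group B, Group A, Group B, Group B

The classifier is using: first ≥ 4.
(14, 7): Group A (first 14). (2, 5): Group B (first 2). (4, 12): Group A (first 4). (1, 9): Group B (first 1). (1, 7): Group B (first 1).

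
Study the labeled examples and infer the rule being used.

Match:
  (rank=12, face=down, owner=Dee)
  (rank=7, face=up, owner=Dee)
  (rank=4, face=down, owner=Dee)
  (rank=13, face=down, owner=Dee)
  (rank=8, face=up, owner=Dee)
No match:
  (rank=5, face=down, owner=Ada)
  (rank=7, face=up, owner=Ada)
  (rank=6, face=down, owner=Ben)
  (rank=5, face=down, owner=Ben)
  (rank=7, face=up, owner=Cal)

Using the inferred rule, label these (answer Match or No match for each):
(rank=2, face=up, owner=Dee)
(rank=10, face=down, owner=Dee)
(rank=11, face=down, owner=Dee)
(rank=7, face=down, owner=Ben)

Match, Match, Match, No match

The distinguishing property — owner is Dee — holds for all the 'Match' cases and none of the 'No match' cases.
(rank=2, face=up, owner=Dee): owner is Dee, qualifies → Match. (rank=10, face=down, owner=Dee): owner is Dee, qualifies → Match. (rank=11, face=down, owner=Dee): owner is Dee, qualifies → Match. (rank=7, face=down, owner=Ben): owner is Ben, fails the rule → No match.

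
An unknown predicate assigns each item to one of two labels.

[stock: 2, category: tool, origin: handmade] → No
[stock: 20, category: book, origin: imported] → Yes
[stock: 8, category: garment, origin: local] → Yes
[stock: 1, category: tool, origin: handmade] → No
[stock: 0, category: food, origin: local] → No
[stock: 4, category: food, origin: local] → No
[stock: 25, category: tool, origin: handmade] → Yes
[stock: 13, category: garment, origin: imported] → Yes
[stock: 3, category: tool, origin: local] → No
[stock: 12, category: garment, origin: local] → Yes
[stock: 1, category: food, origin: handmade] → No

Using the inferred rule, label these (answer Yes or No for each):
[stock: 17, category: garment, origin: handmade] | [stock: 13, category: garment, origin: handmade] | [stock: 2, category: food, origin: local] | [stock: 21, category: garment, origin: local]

All 'Yes' examples share one property — stock ≥ 8 — and every 'No' example lacks it.
[stock: 17, category: garment, origin: handmade] → stock = 17 → Yes. [stock: 13, category: garment, origin: handmade] → stock = 13 → Yes. [stock: 2, category: food, origin: local] → stock = 2 → No. [stock: 21, category: garment, origin: local] → stock = 21 → Yes.

Yes, Yes, No, Yes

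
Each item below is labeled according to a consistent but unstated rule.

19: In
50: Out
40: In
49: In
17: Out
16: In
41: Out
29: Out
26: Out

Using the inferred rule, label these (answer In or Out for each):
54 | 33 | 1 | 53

The distinguishing property — ≡ 1 (mod 3) — holds for all the 'In' cases and none of the 'Out' cases.
Out: 54, since 54 mod 3 = 0.
Out: 33, since 33 mod 3 = 0.
In: 1, since 1 mod 3 = 1.
Out: 53, since 53 mod 3 = 2.

Out, Out, In, Out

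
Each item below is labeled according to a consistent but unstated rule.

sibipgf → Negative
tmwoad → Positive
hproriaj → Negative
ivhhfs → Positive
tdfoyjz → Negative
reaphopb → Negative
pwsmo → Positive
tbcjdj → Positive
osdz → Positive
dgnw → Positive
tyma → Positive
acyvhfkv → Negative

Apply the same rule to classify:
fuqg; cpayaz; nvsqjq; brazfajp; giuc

Positive, Positive, Positive, Negative, Positive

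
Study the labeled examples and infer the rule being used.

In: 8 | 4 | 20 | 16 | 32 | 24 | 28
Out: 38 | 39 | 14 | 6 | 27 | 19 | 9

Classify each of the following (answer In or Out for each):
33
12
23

All 'In' examples share one property — multiple of 4 — and every 'Out' example lacks it.
Out: 33, since 33 = 4·8 + 1.
In: 12, since 12 = 4·3.
Out: 23, since 23 = 4·5 + 3.

Out, In, Out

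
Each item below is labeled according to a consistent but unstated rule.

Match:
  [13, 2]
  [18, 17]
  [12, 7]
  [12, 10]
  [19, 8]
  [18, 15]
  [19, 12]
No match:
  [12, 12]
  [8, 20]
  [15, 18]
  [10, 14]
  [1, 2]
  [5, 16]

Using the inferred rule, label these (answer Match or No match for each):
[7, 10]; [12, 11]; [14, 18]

The rule appears to be: first > second.
[7, 10] — 7 < 10, hence No match. [12, 11] — 12 > 11, hence Match. [14, 18] — 14 < 18, hence No match.

No match, Match, No match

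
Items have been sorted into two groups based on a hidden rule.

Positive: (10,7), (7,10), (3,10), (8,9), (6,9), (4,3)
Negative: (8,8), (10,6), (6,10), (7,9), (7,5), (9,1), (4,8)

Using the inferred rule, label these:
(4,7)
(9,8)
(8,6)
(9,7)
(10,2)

The rule appears to be: sum is odd.

Positive, Positive, Negative, Negative, Negative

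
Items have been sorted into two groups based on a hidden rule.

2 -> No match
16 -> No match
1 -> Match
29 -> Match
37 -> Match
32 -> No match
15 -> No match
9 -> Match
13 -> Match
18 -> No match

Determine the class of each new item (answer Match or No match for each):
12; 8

No match, No match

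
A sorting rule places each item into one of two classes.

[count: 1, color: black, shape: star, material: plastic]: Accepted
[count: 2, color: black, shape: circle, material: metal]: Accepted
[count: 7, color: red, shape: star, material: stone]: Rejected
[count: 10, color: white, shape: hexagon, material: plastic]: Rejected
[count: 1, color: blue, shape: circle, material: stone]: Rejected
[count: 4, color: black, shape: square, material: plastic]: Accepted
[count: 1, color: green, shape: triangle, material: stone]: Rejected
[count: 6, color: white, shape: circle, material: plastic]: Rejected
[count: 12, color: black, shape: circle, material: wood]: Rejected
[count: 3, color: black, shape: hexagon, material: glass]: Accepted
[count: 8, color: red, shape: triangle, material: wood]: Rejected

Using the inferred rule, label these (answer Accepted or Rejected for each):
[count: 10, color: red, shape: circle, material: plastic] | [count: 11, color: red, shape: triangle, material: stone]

Rejected, Rejected

One predicate separates the groups cleanly: color is black AND count ≤ 4.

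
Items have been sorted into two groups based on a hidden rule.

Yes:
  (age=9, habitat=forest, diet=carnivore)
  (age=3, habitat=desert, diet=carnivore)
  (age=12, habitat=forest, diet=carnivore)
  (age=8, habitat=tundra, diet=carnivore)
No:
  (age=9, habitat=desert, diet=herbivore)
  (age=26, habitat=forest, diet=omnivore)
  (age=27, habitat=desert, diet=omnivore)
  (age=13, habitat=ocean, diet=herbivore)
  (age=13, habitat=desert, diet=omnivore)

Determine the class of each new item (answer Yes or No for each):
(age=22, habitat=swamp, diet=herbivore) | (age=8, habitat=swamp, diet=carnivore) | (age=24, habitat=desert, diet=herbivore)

A rule that fits every label: diet is carnivore — true of each 'Yes' example, false of each 'No' one.

No, Yes, No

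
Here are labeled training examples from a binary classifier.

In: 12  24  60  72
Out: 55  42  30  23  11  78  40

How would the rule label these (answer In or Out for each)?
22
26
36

Checking candidate rules against both groups, what survives is: multiple of 12.

Out, Out, In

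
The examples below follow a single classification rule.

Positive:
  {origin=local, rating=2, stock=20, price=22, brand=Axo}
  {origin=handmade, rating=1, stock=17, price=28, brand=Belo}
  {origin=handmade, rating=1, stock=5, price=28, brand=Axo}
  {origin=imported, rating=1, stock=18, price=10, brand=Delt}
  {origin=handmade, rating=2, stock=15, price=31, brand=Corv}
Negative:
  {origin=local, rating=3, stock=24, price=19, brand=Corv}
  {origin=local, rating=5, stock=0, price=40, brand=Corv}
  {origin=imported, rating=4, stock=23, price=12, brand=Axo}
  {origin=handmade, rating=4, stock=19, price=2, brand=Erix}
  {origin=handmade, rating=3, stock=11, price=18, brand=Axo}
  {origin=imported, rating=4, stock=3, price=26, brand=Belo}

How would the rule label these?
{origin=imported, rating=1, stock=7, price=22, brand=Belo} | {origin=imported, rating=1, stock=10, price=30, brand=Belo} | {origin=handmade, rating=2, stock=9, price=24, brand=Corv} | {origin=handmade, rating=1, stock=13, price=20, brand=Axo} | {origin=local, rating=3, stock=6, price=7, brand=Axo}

Positive, Positive, Positive, Positive, Negative

The classifier is using: rating ≤ 2.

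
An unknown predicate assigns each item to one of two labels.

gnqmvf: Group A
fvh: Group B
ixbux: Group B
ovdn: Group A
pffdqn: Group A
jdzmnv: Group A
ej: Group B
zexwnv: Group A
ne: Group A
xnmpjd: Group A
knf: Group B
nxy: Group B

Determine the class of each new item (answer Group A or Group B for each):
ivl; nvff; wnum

Every 'Group A' example satisfies: even length AND contains 'n'. None of the 'Group B' examples do.
ivl → length 3, no 'n' → Group B.
nvff → length 4, has 'n' → Group A.
wnum → length 4, has 'n' → Group A.

Group B, Group A, Group A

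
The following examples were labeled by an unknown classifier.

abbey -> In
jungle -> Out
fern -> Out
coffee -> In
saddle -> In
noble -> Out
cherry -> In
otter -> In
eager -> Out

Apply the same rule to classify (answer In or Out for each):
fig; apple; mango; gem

Out, In, Out, Out

The rule appears to be: has a double letter.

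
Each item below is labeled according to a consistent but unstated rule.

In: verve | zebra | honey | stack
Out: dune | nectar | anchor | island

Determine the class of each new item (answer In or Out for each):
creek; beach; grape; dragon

The simplest hypothesis consistent with all the labels is: odd length.
creek — length 5, hence In.
beach — length 5, hence In.
grape — length 5, hence In.
dragon — length 6, hence Out.

In, In, In, Out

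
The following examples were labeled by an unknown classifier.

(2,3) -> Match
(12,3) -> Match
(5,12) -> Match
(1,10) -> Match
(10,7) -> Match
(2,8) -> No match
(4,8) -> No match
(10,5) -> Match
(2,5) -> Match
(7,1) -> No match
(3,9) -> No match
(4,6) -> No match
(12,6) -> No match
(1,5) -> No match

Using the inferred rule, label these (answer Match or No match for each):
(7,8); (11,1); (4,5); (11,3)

The common property of the 'Match' items is: sum is odd. No 'No match' item has it.

Match, No match, Match, No match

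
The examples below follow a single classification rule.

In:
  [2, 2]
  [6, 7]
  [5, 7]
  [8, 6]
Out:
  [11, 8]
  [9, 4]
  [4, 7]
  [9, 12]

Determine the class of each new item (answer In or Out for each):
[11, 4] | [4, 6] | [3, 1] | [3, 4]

The distinguishing property — |first − second| ≤ 2 — holds for all the 'In' cases and none of the 'Out' cases.
[11, 4]: |11−4| = 7, doesn't match → Out.
[4, 6]: |4−6| = 2, meets the rule → In.
[3, 1]: |3−1| = 2, meets the rule → In.
[3, 4]: |3−4| = 1, meets the rule → In.

Out, In, In, In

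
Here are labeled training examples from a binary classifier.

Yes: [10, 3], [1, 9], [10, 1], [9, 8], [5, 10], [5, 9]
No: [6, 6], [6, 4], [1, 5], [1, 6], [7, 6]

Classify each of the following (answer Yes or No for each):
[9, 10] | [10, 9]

Yes, Yes

The pattern is that an item is 'Yes' exactly when: max ≥ 8.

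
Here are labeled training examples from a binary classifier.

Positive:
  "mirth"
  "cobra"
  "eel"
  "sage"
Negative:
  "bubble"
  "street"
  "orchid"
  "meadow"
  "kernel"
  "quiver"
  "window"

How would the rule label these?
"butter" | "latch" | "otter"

Negative, Positive, Positive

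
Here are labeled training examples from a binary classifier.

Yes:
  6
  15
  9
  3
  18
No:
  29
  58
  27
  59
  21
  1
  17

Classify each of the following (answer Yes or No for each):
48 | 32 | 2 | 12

The classifier is using: multiple of 3 AND at most 18.
48: No (48 = 3·16, 48 > 18).
32: No (32 = 3·10 + 2, 32 > 18).
2: No (2 = 3·0 + 2, 2 ≤ 18).
12: Yes (12 = 3·4, 12 ≤ 18).

No, No, No, Yes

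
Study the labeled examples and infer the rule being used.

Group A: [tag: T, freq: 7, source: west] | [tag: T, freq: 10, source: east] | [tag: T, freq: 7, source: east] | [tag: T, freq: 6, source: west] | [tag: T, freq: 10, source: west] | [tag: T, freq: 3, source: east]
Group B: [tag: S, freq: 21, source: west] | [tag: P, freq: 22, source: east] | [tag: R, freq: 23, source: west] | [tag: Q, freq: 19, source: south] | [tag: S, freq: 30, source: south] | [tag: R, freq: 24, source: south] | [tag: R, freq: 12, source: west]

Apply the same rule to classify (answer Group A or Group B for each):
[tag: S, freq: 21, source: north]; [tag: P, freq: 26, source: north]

Group B, Group B

The common property of the 'Group A' items is: tag is T. No 'Group B' item has it.
[tag: S, freq: 21, source: north] → tag is S → Group B. [tag: P, freq: 26, source: north] → tag is P → Group B.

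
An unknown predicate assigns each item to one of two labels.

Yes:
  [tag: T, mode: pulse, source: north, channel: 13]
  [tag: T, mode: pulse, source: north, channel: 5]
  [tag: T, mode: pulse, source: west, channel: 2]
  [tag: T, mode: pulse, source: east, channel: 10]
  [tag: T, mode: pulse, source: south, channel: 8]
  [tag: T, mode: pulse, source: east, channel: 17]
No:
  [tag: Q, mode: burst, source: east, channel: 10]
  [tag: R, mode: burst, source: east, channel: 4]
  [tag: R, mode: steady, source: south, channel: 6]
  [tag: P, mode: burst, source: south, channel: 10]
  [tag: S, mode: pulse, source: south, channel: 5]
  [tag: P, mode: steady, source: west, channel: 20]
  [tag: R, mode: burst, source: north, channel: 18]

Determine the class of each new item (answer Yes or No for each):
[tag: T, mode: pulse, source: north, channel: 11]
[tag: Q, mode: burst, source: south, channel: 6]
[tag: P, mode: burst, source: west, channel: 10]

Yes, No, No

A rule that fits every label: tag is T — true of each 'Yes' example, false of each 'No' one.
[tag: T, mode: pulse, source: north, channel: 11]: tag is T, checks out → Yes.
[tag: Q, mode: burst, source: south, channel: 6]: tag is Q, lacks this property → No.
[tag: P, mode: burst, source: west, channel: 10]: tag is P, lacks this property → No.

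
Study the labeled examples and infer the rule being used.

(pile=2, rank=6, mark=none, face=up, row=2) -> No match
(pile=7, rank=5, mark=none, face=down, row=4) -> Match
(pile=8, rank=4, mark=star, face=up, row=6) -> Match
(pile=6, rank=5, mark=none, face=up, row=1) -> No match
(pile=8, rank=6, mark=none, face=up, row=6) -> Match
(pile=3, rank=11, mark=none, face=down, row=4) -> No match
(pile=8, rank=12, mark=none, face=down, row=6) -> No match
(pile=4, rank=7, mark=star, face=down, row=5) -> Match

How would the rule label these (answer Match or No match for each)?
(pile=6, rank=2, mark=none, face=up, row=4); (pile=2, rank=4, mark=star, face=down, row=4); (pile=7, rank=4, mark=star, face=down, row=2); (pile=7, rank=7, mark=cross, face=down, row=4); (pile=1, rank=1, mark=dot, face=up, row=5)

A rule that fits every label: rank ≤ 7 AND row ≥ 4 — true of each 'Match' example, false of each 'No match' one.
(pile=6, rank=2, mark=none, face=up, row=4) → rank = 2, row = 4 → Match.
(pile=2, rank=4, mark=star, face=down, row=4) → rank = 4, row = 4 → Match.
(pile=7, rank=4, mark=star, face=down, row=2) → rank = 4, row = 2 → No match.
(pile=7, rank=7, mark=cross, face=down, row=4) → rank = 7, row = 4 → Match.
(pile=1, rank=1, mark=dot, face=up, row=5) → rank = 1, row = 5 → Match.

Match, Match, No match, Match, Match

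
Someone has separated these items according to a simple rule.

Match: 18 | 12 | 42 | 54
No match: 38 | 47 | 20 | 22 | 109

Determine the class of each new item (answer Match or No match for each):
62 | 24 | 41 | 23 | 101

No match, Match, No match, No match, No match

All 'Match' examples share one property — multiple of 3 — and every 'No match' example lacks it.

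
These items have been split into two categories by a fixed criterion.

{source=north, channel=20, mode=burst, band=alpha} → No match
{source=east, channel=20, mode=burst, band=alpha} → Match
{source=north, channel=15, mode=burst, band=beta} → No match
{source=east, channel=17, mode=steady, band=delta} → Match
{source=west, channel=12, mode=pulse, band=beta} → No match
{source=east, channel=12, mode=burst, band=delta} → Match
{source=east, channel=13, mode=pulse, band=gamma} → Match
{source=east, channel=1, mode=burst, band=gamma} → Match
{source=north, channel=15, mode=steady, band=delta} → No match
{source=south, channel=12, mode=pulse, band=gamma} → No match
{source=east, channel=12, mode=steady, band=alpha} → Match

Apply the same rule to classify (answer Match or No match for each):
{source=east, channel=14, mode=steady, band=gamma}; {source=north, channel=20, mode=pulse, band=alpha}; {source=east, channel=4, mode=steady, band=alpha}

Match, No match, Match

The classifier is using: source is east.
Match: {source=east, channel=14, mode=steady, band=gamma}, since source is east.
No match: {source=north, channel=20, mode=pulse, band=alpha}, since source is north.
Match: {source=east, channel=4, mode=steady, band=alpha}, since source is east.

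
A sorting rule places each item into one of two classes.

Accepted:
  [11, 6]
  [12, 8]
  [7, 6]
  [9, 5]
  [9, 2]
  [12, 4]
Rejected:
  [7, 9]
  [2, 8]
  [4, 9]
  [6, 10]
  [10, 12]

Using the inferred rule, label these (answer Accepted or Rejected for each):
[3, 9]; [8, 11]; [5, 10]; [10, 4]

Rejected, Rejected, Rejected, Accepted

The rule appears to be: first > second.
[3, 9] → 3 < 9 → Rejected.
[8, 11] → 8 < 11 → Rejected.
[5, 10] → 5 < 10 → Rejected.
[10, 4] → 10 > 4 → Accepted.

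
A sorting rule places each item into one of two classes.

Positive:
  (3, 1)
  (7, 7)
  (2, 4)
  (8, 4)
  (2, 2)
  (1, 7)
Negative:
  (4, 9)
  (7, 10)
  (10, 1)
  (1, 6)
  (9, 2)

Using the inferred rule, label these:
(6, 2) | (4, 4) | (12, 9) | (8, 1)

The distinguishing property — sum is even — holds for all the 'Positive' cases and none of the 'Negative' cases.
(6, 2): Positive (6+2 = 8). (4, 4): Positive (4+4 = 8). (12, 9): Negative (12+9 = 21). (8, 1): Negative (8+1 = 9).

Positive, Positive, Negative, Negative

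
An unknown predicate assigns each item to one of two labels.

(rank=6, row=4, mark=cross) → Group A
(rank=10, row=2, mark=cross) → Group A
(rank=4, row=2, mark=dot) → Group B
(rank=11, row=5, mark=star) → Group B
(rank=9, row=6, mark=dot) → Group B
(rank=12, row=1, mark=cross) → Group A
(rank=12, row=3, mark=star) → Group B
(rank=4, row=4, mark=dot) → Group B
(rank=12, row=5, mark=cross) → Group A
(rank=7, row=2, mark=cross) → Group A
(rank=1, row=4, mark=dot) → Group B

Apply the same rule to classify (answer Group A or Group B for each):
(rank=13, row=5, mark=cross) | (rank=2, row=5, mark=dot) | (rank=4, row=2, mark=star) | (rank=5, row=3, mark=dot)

All 'Group A' examples share one property — mark is cross — and every 'Group B' example lacks it.

Group A, Group B, Group B, Group B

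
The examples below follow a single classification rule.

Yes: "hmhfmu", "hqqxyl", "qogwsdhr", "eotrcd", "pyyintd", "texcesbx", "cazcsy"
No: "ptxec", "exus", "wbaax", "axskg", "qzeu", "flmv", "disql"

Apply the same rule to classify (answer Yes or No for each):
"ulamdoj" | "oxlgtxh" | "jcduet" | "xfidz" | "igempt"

Yes, Yes, Yes, No, Yes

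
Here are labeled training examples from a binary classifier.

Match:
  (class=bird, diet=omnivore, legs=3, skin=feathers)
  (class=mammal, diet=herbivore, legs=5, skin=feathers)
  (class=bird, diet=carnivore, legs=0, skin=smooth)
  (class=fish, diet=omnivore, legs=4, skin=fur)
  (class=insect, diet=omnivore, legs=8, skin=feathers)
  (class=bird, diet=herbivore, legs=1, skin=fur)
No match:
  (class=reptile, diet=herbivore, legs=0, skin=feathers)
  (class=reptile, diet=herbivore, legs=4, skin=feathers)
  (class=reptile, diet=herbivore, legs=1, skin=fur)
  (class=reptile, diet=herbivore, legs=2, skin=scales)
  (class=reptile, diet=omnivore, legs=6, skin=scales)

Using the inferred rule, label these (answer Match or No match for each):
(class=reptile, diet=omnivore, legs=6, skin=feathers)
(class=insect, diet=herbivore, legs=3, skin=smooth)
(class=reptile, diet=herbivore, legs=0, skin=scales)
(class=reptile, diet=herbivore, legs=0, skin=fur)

No match, Match, No match, No match

All 'Match' examples share one property — class is not reptile — and every 'No match' example lacks it.
(class=reptile, diet=omnivore, legs=6, skin=feathers): No match (class is reptile). (class=insect, diet=herbivore, legs=3, skin=smooth): Match (class is insect). (class=reptile, diet=herbivore, legs=0, skin=scales): No match (class is reptile). (class=reptile, diet=herbivore, legs=0, skin=fur): No match (class is reptile).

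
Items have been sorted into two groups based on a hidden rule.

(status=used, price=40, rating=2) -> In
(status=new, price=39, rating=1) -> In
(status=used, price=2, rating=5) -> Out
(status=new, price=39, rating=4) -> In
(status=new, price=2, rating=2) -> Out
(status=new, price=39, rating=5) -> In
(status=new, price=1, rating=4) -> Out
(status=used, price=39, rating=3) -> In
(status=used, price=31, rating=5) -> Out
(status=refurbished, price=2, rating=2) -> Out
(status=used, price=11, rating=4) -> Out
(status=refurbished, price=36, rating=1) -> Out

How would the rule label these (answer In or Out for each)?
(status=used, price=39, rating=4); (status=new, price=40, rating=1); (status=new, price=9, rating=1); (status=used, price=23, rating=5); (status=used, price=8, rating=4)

In, In, Out, Out, Out

The classifier is using: price ≥ 39.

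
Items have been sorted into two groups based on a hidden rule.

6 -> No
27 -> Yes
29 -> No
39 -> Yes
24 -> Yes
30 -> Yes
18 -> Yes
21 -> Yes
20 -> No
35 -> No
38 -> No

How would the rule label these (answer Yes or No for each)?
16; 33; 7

The distinguishing property — multiple of 3 AND at least 18 — holds for all the 'Yes' cases and none of the 'No' cases.
16 — 16 = 3·5 + 1, 16 < 18, hence No. 33 — 33 = 3·11, 33 ≥ 18, hence Yes. 7 — 7 = 3·2 + 1, 7 < 18, hence No.

No, Yes, No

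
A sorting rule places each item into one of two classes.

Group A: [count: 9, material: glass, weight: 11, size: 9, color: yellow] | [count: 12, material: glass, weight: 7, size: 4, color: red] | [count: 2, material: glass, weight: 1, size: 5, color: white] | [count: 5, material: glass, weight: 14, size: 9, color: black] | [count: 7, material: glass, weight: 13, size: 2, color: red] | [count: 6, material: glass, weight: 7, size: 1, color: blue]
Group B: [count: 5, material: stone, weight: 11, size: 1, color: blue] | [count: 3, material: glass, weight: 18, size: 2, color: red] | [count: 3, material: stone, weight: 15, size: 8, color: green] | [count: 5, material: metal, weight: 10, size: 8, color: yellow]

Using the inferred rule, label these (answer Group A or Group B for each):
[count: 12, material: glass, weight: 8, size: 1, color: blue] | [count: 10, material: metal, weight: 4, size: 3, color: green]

The distinguishing property — material is glass AND weight ≤ 14 — holds for all the 'Group A' cases and none of the 'Group B' cases.
[count: 12, material: glass, weight: 8, size: 1, color: blue] — material is glass, weight = 8, hence Group A. [count: 10, material: metal, weight: 4, size: 3, color: green] — material is metal, weight = 4, hence Group B.

Group A, Group B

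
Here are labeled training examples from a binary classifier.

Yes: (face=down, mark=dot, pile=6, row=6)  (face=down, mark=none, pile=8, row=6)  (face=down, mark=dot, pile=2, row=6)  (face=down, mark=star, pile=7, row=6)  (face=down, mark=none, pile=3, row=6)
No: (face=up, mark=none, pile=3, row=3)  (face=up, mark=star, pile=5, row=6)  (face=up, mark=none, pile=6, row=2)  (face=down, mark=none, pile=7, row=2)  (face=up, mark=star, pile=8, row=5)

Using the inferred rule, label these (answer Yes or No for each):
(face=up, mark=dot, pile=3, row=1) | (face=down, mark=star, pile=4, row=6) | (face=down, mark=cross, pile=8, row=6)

A rule that fits every label: face is down AND row = 6 — true of each 'Yes' example, false of each 'No' one.
No: (face=up, mark=dot, pile=3, row=1), since face is up, row = 1. Yes: (face=down, mark=star, pile=4, row=6), since face is down, row = 6. Yes: (face=down, mark=cross, pile=8, row=6), since face is down, row = 6.

No, Yes, Yes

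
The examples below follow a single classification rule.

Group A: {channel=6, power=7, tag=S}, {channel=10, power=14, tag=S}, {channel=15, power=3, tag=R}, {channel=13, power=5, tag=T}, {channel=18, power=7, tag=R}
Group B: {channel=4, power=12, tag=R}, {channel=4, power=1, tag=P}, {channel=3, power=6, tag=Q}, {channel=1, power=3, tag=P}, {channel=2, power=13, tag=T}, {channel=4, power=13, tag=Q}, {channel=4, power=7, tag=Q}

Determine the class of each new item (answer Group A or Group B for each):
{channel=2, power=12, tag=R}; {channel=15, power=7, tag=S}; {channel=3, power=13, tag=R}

Rule: channel ≥ 6. This holds for each 'Group A' example and fails for each 'Group B' one.
{channel=2, power=12, tag=R}: channel = 2, does not fit → Group B.
{channel=15, power=7, tag=S}: channel = 15, has this property → Group A.
{channel=3, power=13, tag=R}: channel = 3, does not fit → Group B.

Group B, Group A, Group B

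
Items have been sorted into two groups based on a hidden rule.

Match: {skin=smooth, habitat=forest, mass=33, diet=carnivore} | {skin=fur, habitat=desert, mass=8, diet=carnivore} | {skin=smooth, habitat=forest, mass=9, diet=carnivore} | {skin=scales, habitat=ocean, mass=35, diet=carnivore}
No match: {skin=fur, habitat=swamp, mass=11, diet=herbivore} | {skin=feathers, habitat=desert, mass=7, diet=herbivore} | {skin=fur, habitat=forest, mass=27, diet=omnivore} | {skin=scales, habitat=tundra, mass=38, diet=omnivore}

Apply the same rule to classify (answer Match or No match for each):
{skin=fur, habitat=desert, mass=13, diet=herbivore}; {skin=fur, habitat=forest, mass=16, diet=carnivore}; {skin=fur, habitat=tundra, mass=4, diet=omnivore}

The pattern is that an item is 'Match' exactly when: diet is carnivore.
{skin=fur, habitat=desert, mass=13, diet=herbivore}: No match (diet is herbivore).
{skin=fur, habitat=forest, mass=16, diet=carnivore}: Match (diet is carnivore).
{skin=fur, habitat=tundra, mass=4, diet=omnivore}: No match (diet is omnivore).

No match, Match, No match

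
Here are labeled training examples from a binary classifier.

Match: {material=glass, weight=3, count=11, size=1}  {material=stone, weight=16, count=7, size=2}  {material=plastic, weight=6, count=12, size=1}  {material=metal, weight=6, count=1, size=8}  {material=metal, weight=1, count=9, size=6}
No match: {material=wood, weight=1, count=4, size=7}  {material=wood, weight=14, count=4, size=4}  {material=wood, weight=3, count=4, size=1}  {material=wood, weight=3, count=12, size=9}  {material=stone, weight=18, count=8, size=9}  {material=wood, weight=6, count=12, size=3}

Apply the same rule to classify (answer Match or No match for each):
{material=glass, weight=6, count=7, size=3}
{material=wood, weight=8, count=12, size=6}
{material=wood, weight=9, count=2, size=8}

All 'Match' examples share one property — material is not wood AND size ≤ 8 — and every 'No match' example lacks it.
{material=glass, weight=6, count=7, size=3}: Match (material is glass, size = 3).
{material=wood, weight=8, count=12, size=6}: No match (material is wood, size = 6).
{material=wood, weight=9, count=2, size=8}: No match (material is wood, size = 8).

Match, No match, No match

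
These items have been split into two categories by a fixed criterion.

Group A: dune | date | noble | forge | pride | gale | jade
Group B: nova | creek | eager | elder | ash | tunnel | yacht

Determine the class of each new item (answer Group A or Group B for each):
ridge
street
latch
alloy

The simplest hypothesis consistent with all the labels is: ends with 'e'.
Group A: ridge, since ends with 'e'. Group B: street, since ends with 't'. Group B: latch, since ends with 'h'. Group B: alloy, since ends with 'y'.

Group A, Group B, Group B, Group B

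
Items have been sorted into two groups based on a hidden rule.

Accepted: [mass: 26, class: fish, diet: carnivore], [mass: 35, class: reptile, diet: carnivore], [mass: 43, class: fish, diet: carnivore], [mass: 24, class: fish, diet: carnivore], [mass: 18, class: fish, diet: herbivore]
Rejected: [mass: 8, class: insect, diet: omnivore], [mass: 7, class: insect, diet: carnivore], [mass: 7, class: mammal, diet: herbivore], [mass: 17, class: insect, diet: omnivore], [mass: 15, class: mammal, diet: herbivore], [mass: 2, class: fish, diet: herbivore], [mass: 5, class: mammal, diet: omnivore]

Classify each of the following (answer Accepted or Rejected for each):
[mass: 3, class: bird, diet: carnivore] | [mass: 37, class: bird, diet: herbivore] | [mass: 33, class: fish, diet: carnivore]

Rejected, Accepted, Accepted

The simplest hypothesis consistent with all the labels is: mass ≥ 18.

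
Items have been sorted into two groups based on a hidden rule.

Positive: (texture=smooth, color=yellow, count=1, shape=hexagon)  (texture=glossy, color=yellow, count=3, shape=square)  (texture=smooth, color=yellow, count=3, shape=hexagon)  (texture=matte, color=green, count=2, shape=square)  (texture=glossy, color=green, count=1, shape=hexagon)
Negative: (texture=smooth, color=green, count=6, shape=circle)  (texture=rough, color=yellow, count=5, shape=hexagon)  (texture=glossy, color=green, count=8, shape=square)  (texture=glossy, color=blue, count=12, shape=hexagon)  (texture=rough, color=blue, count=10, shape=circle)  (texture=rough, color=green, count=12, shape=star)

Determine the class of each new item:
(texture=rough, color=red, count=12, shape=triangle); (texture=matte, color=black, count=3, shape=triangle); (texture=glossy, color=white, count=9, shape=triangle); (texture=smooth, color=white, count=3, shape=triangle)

Negative, Positive, Negative, Positive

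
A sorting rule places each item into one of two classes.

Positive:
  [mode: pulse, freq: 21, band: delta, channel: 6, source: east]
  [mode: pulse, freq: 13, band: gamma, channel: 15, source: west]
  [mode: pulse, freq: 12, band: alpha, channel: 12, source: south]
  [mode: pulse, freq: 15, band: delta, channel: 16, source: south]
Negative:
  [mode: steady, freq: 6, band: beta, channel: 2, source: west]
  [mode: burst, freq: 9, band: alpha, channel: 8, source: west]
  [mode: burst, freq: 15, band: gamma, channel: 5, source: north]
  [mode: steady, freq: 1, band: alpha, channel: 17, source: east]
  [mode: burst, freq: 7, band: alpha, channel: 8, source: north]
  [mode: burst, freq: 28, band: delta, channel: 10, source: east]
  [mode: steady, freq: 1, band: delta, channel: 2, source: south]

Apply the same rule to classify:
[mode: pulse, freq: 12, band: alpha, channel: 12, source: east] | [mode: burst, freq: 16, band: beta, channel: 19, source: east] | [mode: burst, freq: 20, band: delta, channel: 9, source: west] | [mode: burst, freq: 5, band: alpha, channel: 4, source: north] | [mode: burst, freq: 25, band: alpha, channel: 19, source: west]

Positive, Negative, Negative, Negative, Negative

The distinguishing property — mode is pulse — holds for all the 'Positive' cases and none of the 'Negative' cases.
[mode: pulse, freq: 12, band: alpha, channel: 12, source: east]: mode is pulse — meets the rule, so Positive. [mode: burst, freq: 16, band: beta, channel: 19, source: east]: mode is burst — doesn't qualify, so Negative. [mode: burst, freq: 20, band: delta, channel: 9, source: west]: mode is burst — doesn't qualify, so Negative. [mode: burst, freq: 5, band: alpha, channel: 4, source: north]: mode is burst — doesn't qualify, so Negative. [mode: burst, freq: 25, band: alpha, channel: 19, source: west]: mode is burst — doesn't qualify, so Negative.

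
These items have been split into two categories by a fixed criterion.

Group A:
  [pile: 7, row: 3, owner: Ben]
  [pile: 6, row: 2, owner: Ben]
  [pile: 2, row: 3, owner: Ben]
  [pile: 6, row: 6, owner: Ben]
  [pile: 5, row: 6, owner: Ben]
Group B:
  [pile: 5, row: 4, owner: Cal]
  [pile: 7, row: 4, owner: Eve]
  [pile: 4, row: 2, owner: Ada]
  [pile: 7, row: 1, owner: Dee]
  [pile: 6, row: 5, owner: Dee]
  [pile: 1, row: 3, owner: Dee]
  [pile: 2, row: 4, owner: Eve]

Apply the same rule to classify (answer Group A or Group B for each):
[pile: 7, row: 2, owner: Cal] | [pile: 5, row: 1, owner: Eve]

Group B, Group B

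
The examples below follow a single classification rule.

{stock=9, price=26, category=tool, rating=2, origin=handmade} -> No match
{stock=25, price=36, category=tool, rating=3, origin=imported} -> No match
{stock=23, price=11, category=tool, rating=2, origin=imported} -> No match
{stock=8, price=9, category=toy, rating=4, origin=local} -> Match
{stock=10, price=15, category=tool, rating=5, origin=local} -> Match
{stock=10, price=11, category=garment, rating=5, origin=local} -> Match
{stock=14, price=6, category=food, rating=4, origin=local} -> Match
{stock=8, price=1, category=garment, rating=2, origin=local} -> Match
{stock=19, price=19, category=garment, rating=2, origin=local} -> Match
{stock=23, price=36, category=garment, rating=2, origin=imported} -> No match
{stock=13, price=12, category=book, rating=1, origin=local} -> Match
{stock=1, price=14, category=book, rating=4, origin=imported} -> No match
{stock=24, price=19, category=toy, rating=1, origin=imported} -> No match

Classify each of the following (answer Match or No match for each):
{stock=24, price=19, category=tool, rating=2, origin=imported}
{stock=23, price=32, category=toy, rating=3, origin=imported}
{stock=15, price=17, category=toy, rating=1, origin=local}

No match, No match, Match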